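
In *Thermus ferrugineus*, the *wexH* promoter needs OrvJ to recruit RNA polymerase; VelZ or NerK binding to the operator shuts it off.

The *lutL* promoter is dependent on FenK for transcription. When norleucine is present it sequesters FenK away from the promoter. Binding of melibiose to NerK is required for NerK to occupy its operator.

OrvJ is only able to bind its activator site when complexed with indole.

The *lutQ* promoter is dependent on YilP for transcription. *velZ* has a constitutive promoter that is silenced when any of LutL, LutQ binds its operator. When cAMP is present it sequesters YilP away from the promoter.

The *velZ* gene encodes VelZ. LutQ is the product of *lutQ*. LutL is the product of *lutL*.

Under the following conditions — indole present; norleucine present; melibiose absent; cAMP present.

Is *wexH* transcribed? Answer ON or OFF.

Indole is present, so OrvJ is active.
Norleucine is present, so FenK is inactive.
Required activator FenK is absent, so *lutL* is not transcribed.
So LutL is not produced.
cAMP is present, so YilP is inactive.
Required activator YilP is absent, so *lutQ* is not transcribed.
So LutQ is not produced.
With no repressor bound, *velZ* is transcribed.
So VelZ is produced and active.
Melibiose is absent, so NerK is inactive.
With repressor VelZ bound, *wexH* is not transcribed.

OFF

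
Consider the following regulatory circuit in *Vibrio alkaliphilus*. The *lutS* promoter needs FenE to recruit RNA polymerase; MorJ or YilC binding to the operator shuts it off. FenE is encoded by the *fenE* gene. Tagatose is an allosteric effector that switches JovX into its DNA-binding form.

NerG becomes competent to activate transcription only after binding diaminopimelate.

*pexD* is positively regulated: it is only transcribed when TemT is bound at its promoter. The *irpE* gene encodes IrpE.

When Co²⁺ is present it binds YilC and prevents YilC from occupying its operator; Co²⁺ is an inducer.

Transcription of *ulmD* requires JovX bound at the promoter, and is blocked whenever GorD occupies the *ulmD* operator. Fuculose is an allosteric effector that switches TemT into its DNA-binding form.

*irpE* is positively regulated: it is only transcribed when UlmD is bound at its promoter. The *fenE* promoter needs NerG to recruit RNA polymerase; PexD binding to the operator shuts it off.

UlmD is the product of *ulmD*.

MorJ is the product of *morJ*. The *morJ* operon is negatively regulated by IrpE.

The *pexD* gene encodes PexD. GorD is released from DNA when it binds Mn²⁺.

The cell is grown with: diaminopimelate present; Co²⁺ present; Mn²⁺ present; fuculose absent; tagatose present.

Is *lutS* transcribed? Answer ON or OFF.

ON

Diaminopimelate is present, so NerG is active.
Fuculose is absent, so TemT is inactive.
Required activator TemT is absent, so *pexD* is not transcribed.
So PexD is not produced.
No repressor is bound and NerG is active, so *fenE* is transcribed.
So FenE is produced and active.
Mn²⁺ is present, so GorD is inactive.
Tagatose is present, so JovX is active.
No repressor is bound and JovX is active, so *ulmD* is transcribed.
So UlmD is produced and active.
No repressor is bound and UlmD is active, so *irpE* is transcribed.
So IrpE is produced and active.
With repressor IrpE bound, *morJ* is not transcribed.
So MorJ is not produced.
Co²⁺ is present, so YilC is inactive.
No repressor is bound and FenE is active, so *lutS* is transcribed.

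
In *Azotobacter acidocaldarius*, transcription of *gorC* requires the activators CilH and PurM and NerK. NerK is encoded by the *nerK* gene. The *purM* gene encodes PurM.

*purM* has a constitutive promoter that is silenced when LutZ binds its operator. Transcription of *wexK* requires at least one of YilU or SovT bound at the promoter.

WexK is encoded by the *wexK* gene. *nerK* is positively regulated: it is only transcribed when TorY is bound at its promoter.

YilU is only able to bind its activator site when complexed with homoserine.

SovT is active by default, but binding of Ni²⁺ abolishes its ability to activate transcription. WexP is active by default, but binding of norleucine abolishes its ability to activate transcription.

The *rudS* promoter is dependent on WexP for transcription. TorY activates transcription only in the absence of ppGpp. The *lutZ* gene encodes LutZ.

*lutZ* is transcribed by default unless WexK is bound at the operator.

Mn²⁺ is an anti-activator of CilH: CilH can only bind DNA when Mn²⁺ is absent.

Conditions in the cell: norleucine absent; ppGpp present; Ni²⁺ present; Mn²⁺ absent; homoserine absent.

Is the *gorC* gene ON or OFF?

Mn²⁺ is absent, so CilH is active.
Homoserine is absent, so YilU is inactive.
Ni²⁺ is present, so SovT is inactive.
No activator is available at the *wexK* promoter, so *wexK* is not transcribed.
So WexK is not produced.
With no repressor bound, *lutZ* is transcribed.
So LutZ is produced and active.
With repressor LutZ bound, *purM* is not transcribed.
So PurM is not produced.
ppGpp is present, so TorY is inactive.
Required activator TorY is absent, so *nerK* is not transcribed.
So NerK is not produced.
Required activator PurM is absent, so *gorC* is not transcribed.

OFF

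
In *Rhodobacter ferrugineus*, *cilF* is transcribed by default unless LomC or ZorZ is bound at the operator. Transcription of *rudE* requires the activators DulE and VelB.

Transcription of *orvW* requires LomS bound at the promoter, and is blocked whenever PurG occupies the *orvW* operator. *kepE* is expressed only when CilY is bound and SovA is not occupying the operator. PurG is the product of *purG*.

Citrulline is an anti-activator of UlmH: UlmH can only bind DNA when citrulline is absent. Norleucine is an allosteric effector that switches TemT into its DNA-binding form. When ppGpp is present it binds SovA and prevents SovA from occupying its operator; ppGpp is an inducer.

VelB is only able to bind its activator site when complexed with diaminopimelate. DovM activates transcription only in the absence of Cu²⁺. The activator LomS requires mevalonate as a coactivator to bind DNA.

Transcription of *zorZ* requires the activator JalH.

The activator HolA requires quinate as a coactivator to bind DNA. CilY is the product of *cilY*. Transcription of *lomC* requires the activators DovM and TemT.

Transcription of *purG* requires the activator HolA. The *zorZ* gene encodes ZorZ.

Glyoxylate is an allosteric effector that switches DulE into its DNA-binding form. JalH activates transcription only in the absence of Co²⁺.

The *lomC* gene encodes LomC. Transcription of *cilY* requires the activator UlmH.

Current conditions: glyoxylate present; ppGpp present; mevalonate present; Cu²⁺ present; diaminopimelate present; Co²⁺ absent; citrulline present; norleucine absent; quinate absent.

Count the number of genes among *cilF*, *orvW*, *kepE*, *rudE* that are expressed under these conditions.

2

Cu²⁺ is present, so DovM is inactive.
Norleucine is absent, so TemT is inactive.
Required activator DovM is absent, so *lomC* is not transcribed.
So LomC is not produced.
Co²⁺ is absent, so JalH is active.
No repressor is bound and JalH is active, so *zorZ* is transcribed.
So ZorZ is produced and active.
With repressor ZorZ bound, *cilF* is not transcribed.
→ *cilF* is OFF.
Mevalonate is present, so LomS is active.
Quinate is absent, so HolA is inactive.
Required activator HolA is absent, so *purG* is not transcribed.
So PurG is not produced.
No repressor is bound and LomS is active, so *orvW* is transcribed.
→ *orvW* is ON.
ppGpp is present, so SovA is inactive.
Citrulline is present, so UlmH is inactive.
Required activator UlmH is absent, so *cilY* is not transcribed.
So CilY is not produced.
Required activator CilY is absent, so *kepE* is not transcribed.
→ *kepE* is OFF.
Glyoxylate is present, so DulE is active.
Diaminopimelate is present, so VelB is active.
No repressor is bound and DulE and VelB are active, so *rudE* is transcribed.
→ *rudE* is ON.
2 of the 4 genes are transcribed.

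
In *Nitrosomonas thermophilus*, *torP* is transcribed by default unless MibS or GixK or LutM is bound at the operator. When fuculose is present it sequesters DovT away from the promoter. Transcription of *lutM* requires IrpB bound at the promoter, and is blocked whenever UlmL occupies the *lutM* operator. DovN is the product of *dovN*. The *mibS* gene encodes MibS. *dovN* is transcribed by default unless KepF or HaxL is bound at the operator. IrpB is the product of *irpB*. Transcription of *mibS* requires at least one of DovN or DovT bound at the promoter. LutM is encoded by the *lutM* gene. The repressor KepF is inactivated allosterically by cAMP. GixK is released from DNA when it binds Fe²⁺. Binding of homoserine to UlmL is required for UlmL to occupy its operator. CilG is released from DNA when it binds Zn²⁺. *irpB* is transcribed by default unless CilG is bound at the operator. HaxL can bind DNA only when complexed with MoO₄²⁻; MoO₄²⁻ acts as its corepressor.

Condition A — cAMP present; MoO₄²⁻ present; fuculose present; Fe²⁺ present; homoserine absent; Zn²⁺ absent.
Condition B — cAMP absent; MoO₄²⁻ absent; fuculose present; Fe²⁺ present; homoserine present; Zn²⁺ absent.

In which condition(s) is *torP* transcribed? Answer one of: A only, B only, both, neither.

both

Condition A:
cAMP is present, so KepF is inactive.
MoO₄²⁻ is present, so HaxL is active.
With repressor HaxL bound, *dovN* is not transcribed.
So DovN is not produced.
Fuculose is present, so DovT is inactive.
No activator is available at the *mibS* promoter, so *mibS* is not transcribed.
So MibS is not produced.
Fe²⁺ is present, so GixK is inactive.
Homoserine is absent, so UlmL is inactive.
Zn²⁺ is absent, so CilG is active.
With repressor CilG bound, *irpB* is not transcribed.
So IrpB is not produced.
Required activator IrpB is absent, so *lutM* is not transcribed.
So LutM is not produced.
With no repressor bound, *torP* is transcribed.
→ *torP* is ON in A.
Condition B:
cAMP is absent, so KepF is active.
MoO₄²⁻ is absent, so HaxL is inactive.
With repressor KepF bound, *dovN* is not transcribed.
So DovN is not produced.
Fuculose is present, so DovT is inactive.
No activator is available at the *mibS* promoter, so *mibS* is not transcribed.
So MibS is not produced.
Fe²⁺ is present, so GixK is inactive.
Homoserine is present, so UlmL is active.
Zn²⁺ is absent, so CilG is active.
With repressor CilG bound, *irpB* is not transcribed.
So IrpB is not produced.
With repressor UlmL bound, *lutM* is not transcribed.
So LutM is not produced.
With no repressor bound, *torP* is transcribed.
→ *torP* is ON in B.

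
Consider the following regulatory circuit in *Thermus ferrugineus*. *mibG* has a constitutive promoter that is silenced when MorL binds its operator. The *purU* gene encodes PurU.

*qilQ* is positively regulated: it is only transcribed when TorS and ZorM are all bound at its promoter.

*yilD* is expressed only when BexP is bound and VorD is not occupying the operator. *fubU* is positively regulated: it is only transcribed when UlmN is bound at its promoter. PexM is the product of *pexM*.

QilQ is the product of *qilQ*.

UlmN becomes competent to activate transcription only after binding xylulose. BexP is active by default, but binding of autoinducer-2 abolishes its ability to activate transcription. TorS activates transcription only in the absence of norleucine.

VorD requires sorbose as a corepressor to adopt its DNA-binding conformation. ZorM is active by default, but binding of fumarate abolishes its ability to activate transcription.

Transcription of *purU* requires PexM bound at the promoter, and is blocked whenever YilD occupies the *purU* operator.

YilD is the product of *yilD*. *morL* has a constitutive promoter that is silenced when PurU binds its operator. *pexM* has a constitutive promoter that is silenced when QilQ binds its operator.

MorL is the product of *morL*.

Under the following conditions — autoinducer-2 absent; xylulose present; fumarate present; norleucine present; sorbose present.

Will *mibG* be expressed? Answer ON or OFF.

ON

Norleucine is present, so TorS is inactive.
Fumarate is present, so ZorM is inactive.
Required activator TorS is absent, so *qilQ* is not transcribed.
So QilQ is not produced.
With no repressor bound, *pexM* is transcribed.
So PexM is produced and active.
Autoinducer-2 is absent, so BexP is active.
Sorbose is present, so VorD is active.
With repressor VorD bound, *yilD* is not transcribed.
So YilD is not produced.
No repressor is bound and PexM is active, so *purU* is transcribed.
So PurU is produced and active.
With repressor PurU bound, *morL* is not transcribed.
So MorL is not produced.
With no repressor bound, *mibG* is transcribed.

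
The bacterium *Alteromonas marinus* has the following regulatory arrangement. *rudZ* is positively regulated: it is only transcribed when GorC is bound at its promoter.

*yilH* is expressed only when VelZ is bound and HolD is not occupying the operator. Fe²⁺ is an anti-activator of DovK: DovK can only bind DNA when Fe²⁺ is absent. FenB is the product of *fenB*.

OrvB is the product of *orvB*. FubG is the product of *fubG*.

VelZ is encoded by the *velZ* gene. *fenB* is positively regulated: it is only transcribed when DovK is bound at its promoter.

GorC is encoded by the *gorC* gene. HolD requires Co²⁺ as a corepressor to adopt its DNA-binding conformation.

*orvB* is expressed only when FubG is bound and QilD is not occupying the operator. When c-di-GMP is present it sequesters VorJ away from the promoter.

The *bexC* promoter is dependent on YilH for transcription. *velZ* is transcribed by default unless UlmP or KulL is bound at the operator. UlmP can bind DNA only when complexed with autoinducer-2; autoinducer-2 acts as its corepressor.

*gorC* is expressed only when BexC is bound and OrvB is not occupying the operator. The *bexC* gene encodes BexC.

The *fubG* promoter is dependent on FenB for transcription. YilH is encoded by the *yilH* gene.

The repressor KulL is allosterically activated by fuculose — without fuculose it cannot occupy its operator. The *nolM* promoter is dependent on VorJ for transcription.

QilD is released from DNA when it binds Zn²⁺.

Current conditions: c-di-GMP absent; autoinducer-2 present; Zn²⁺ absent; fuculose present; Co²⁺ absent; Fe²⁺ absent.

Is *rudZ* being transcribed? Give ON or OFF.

Autoinducer-2 is present, so UlmP is active.
Fuculose is present, so KulL is active.
With repressor UlmP bound, *velZ* is not transcribed.
So VelZ is not produced.
Co²⁺ is absent, so HolD is inactive.
Required activator VelZ is absent, so *yilH* is not transcribed.
So YilH is not produced.
Required activator YilH is absent, so *bexC* is not transcribed.
So BexC is not produced.
Zn²⁺ is absent, so QilD is active.
Fe²⁺ is absent, so DovK is active.
No repressor is bound and DovK is active, so *fenB* is transcribed.
So FenB is produced and active.
No repressor is bound and FenB is active, so *fubG* is transcribed.
So FubG is produced and active.
With repressor QilD bound, *orvB* is not transcribed.
So OrvB is not produced.
Required activator BexC is absent, so *gorC* is not transcribed.
So GorC is not produced.
Required activator GorC is absent, so *rudZ* is not transcribed.

OFF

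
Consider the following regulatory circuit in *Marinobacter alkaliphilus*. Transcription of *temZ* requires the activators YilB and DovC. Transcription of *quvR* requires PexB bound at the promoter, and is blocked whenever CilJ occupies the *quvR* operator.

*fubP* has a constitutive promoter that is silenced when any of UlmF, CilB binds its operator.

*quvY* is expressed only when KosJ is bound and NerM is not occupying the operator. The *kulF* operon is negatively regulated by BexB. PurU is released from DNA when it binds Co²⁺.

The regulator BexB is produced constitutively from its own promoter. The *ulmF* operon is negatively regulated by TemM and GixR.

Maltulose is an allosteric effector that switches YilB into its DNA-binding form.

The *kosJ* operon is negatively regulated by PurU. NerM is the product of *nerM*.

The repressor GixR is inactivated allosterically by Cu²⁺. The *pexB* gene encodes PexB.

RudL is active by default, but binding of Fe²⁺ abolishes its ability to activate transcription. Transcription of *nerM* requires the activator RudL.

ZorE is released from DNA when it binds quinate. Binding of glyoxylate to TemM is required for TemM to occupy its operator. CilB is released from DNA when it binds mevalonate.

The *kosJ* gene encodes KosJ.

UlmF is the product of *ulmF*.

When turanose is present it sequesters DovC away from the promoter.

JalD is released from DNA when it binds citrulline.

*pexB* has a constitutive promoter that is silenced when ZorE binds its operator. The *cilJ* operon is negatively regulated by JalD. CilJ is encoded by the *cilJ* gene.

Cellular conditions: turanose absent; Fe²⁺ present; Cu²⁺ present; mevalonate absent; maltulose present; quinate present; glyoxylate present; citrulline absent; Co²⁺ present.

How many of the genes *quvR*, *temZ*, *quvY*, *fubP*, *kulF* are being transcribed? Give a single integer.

3

Quinate is present, so ZorE is inactive.
With no repressor bound, *pexB* is transcribed.
So PexB is produced and active.
Citrulline is absent, so JalD is active.
With repressor JalD bound, *cilJ* is not transcribed.
So CilJ is not produced.
No repressor is bound and PexB is active, so *quvR* is transcribed.
→ *quvR* is ON.
Maltulose is present, so YilB is active.
Turanose is absent, so DovC is active.
No repressor is bound and YilB and DovC are active, so *temZ* is transcribed.
→ *temZ* is ON.
Co²⁺ is present, so PurU is inactive.
With no repressor bound, *kosJ* is transcribed.
So KosJ is produced and active.
Fe²⁺ is present, so RudL is inactive.
Required activator RudL is absent, so *nerM* is not transcribed.
So NerM is not produced.
No repressor is bound and KosJ is active, so *quvY* is transcribed.
→ *quvY* is ON.
Glyoxylate is present, so TemM is active.
Cu²⁺ is present, so GixR is inactive.
With repressor TemM bound, *ulmF* is not transcribed.
So UlmF is not produced.
Mevalonate is absent, so CilB is active.
With repressor CilB bound, *fubP* is not transcribed.
→ *fubP* is OFF.
BexB is produced constitutively and is active.
With repressor BexB bound, *kulF* is not transcribed.
→ *kulF* is OFF.
3 of the 5 genes are transcribed.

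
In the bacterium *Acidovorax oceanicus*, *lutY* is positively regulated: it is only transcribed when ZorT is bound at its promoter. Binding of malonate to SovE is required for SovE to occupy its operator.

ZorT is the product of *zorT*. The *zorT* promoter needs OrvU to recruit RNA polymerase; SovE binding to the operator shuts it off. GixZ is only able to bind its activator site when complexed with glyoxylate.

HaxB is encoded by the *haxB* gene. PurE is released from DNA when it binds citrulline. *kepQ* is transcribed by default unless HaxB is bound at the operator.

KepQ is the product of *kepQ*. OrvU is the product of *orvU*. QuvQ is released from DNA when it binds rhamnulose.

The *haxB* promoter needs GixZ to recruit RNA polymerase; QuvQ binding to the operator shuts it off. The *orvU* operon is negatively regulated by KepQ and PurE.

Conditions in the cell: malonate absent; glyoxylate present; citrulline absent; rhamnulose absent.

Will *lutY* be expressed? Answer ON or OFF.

OFF

Rhamnulose is absent, so QuvQ is active.
Glyoxylate is present, so GixZ is active.
With repressor QuvQ bound, *haxB* is not transcribed.
So HaxB is not produced.
With no repressor bound, *kepQ* is transcribed.
So KepQ is produced and active.
Citrulline is absent, so PurE is active.
With repressor KepQ bound, *orvU* is not transcribed.
So OrvU is not produced.
Malonate is absent, so SovE is inactive.
Required activator OrvU is absent, so *zorT* is not transcribed.
So ZorT is not produced.
Required activator ZorT is absent, so *lutY* is not transcribed.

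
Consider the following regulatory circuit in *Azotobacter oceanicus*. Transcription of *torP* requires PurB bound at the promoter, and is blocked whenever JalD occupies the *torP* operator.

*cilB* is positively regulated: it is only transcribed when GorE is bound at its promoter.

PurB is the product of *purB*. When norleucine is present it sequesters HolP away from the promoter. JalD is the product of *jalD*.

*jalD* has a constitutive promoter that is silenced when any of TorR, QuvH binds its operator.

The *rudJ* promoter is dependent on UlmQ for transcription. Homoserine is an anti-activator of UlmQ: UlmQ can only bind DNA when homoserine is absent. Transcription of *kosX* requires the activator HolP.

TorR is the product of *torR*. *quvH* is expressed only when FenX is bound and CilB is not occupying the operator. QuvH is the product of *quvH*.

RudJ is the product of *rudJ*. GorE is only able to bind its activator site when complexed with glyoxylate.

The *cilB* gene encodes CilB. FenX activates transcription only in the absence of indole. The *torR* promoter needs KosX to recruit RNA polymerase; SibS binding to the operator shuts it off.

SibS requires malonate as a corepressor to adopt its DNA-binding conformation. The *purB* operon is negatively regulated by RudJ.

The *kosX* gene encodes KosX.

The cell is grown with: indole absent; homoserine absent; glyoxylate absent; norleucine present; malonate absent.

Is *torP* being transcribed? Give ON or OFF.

Norleucine is present, so HolP is inactive.
Required activator HolP is absent, so *kosX* is not transcribed.
So KosX is not produced.
Malonate is absent, so SibS is inactive.
Required activator KosX is absent, so *torR* is not transcribed.
So TorR is not produced.
Glyoxylate is absent, so GorE is inactive.
Required activator GorE is absent, so *cilB* is not transcribed.
So CilB is not produced.
Indole is absent, so FenX is active.
No repressor is bound and FenX is active, so *quvH* is transcribed.
So QuvH is produced and active.
With repressor QuvH bound, *jalD* is not transcribed.
So JalD is not produced.
Homoserine is absent, so UlmQ is active.
No repressor is bound and UlmQ is active, so *rudJ* is transcribed.
So RudJ is produced and active.
With repressor RudJ bound, *purB* is not transcribed.
So PurB is not produced.
Required activator PurB is absent, so *torP* is not transcribed.

OFF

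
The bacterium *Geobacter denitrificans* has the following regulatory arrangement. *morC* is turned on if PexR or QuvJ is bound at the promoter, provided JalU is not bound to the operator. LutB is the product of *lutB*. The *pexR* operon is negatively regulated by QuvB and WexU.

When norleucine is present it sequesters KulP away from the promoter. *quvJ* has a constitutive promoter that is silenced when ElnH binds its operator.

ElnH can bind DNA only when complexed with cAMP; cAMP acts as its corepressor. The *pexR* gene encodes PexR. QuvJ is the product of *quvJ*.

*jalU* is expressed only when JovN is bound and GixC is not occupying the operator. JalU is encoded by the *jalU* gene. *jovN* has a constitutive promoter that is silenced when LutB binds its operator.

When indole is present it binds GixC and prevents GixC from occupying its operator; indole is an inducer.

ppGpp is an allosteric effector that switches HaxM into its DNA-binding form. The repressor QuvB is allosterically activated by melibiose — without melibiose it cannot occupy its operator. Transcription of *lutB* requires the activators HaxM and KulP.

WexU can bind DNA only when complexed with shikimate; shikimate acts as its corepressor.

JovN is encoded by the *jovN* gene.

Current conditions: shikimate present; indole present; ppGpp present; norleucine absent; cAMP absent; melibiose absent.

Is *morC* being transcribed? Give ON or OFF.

ON

Melibiose is absent, so QuvB is inactive.
Shikimate is present, so WexU is active.
With repressor WexU bound, *pexR* is not transcribed.
So PexR is not produced.
cAMP is absent, so ElnH is inactive.
With no repressor bound, *quvJ* is transcribed.
So QuvJ is produced and active.
Indole is present, so GixC is inactive.
ppGpp is present, so HaxM is active.
Norleucine is absent, so KulP is active.
No repressor is bound and HaxM and KulP are active, so *lutB* is transcribed.
So LutB is produced and active.
With repressor LutB bound, *jovN* is not transcribed.
So JovN is not produced.
Required activator JovN is absent, so *jalU* is not transcribed.
So JalU is not produced.
Activator QuvJ is present, so *morC* is transcribed.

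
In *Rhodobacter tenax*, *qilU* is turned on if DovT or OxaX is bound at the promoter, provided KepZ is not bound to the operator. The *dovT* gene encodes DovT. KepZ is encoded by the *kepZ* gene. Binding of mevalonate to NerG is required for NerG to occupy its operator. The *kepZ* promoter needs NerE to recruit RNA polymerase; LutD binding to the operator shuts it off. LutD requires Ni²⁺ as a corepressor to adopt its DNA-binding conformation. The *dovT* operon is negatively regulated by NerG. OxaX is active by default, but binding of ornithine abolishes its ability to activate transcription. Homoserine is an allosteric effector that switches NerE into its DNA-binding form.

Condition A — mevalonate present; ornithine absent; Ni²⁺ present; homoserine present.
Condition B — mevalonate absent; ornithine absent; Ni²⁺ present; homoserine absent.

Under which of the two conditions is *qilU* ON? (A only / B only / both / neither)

Condition A:
Mevalonate is present, so NerG is active.
With repressor NerG bound, *dovT* is not transcribed.
So DovT is not produced.
Ornithine is absent, so OxaX is active.
Ni²⁺ is present, so LutD is active.
Homoserine is present, so NerE is active.
With repressor LutD bound, *kepZ* is not transcribed.
So KepZ is not produced.
Activator OxaX is present, so *qilU* is transcribed.
→ *qilU* is ON in A.
Condition B:
Mevalonate is absent, so NerG is inactive.
With no repressor bound, *dovT* is transcribed.
So DovT is produced and active.
Ornithine is absent, so OxaX is active.
Ni²⁺ is present, so LutD is active.
Homoserine is absent, so NerE is inactive.
With repressor LutD bound, *kepZ* is not transcribed.
So KepZ is not produced.
Activator DovT is present, so *qilU* is transcribed.
→ *qilU* is ON in B.

both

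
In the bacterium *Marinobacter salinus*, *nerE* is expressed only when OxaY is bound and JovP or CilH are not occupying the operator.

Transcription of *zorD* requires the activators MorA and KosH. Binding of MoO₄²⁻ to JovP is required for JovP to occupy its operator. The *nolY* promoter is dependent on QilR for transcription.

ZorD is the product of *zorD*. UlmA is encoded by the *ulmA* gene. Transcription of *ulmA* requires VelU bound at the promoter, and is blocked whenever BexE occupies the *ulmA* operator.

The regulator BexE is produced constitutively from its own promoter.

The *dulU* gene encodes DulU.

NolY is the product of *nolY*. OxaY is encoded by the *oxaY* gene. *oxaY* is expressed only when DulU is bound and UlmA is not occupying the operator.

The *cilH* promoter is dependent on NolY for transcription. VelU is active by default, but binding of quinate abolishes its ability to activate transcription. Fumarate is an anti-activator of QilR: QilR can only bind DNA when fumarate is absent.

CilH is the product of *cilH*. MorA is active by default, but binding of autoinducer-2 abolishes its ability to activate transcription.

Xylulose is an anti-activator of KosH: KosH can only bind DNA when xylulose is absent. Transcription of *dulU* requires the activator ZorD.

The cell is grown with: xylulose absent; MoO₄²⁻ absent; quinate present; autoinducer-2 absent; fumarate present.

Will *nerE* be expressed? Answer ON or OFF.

ON

MoO₄²⁻ is absent, so JovP is inactive.
Fumarate is present, so QilR is inactive.
Required activator QilR is absent, so *nolY* is not transcribed.
So NolY is not produced.
Required activator NolY is absent, so *cilH* is not transcribed.
So CilH is not produced.
Quinate is present, so VelU is inactive.
BexE is produced constitutively and is active.
With repressor BexE bound, *ulmA* is not transcribed.
So UlmA is not produced.
Autoinducer-2 is absent, so MorA is active.
Xylulose is absent, so KosH is active.
No repressor is bound and MorA and KosH are active, so *zorD* is transcribed.
So ZorD is produced and active.
No repressor is bound and ZorD is active, so *dulU* is transcribed.
So DulU is produced and active.
No repressor is bound and DulU is active, so *oxaY* is transcribed.
So OxaY is produced and active.
No repressor is bound and OxaY is active, so *nerE* is transcribed.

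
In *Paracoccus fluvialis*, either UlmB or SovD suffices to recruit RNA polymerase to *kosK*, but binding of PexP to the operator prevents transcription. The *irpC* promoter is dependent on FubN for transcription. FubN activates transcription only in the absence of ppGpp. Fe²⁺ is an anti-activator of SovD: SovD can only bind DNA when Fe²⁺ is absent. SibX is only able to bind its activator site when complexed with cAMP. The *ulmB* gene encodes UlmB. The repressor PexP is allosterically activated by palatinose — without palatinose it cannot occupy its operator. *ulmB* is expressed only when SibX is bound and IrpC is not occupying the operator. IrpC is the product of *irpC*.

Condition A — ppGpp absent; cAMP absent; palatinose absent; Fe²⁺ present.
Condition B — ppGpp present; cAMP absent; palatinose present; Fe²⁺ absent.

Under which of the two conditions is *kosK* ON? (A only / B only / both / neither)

neither

Condition A:
ppGpp is absent, so FubN is active.
No repressor is bound and FubN is active, so *irpC* is transcribed.
So IrpC is produced and active.
cAMP is absent, so SibX is inactive.
With repressor IrpC bound, *ulmB* is not transcribed.
So UlmB is not produced.
Palatinose is absent, so PexP is inactive.
Fe²⁺ is present, so SovD is inactive.
No activator is available at the *kosK* promoter, so *kosK* is not transcribed.
→ *kosK* is OFF in A.
Condition B:
ppGpp is present, so FubN is inactive.
Required activator FubN is absent, so *irpC* is not transcribed.
So IrpC is not produced.
cAMP is absent, so SibX is inactive.
Required activator SibX is absent, so *ulmB* is not transcribed.
So UlmB is not produced.
Palatinose is present, so PexP is active.
Fe²⁺ is absent, so SovD is active.
With repressor PexP bound, *kosK* is not transcribed.
→ *kosK* is OFF in B.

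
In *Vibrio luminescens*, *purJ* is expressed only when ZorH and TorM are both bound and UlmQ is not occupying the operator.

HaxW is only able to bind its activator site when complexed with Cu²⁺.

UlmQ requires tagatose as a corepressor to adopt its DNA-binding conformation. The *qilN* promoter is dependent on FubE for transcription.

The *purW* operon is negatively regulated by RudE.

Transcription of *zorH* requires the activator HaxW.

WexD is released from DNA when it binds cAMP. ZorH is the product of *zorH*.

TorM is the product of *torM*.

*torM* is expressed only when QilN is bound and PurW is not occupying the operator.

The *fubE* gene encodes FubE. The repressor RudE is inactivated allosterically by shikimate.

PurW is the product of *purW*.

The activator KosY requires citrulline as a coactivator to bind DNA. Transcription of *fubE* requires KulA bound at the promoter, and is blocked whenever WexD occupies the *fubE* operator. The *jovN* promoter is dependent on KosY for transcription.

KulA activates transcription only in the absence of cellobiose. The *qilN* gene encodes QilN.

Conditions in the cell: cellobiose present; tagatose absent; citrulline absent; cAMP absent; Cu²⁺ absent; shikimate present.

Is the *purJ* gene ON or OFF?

Cu²⁺ is absent, so HaxW is inactive.
Required activator HaxW is absent, so *zorH* is not transcribed.
So ZorH is not produced.
Tagatose is absent, so UlmQ is inactive.
Shikimate is present, so RudE is inactive.
With no repressor bound, *purW* is transcribed.
So PurW is produced and active.
Cellobiose is present, so KulA is inactive.
cAMP is absent, so WexD is active.
With repressor WexD bound, *fubE* is not transcribed.
So FubE is not produced.
Required activator FubE is absent, so *qilN* is not transcribed.
So QilN is not produced.
With repressor PurW bound, *torM* is not transcribed.
So TorM is not produced.
Required activator ZorH is absent, so *purJ* is not transcribed.

OFF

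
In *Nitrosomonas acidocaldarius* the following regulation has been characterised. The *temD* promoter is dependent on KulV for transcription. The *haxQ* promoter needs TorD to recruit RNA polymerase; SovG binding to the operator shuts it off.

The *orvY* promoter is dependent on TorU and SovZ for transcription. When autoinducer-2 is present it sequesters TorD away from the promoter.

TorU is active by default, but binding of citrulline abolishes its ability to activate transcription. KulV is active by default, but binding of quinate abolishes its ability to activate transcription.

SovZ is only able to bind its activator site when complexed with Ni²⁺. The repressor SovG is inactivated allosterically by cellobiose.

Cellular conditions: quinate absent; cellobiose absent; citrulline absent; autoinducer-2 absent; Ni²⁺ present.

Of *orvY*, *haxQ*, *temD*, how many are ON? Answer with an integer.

2

Citrulline is absent, so TorU is active.
Ni²⁺ is present, so SovZ is active.
No repressor is bound and TorU and SovZ are active, so *orvY* is transcribed.
→ *orvY* is ON.
Cellobiose is absent, so SovG is active.
Autoinducer-2 is absent, so TorD is active.
With repressor SovG bound, *haxQ* is not transcribed.
→ *haxQ* is OFF.
Quinate is absent, so KulV is active.
No repressor is bound and KulV is active, so *temD* is transcribed.
→ *temD* is ON.
2 of the 3 genes are transcribed.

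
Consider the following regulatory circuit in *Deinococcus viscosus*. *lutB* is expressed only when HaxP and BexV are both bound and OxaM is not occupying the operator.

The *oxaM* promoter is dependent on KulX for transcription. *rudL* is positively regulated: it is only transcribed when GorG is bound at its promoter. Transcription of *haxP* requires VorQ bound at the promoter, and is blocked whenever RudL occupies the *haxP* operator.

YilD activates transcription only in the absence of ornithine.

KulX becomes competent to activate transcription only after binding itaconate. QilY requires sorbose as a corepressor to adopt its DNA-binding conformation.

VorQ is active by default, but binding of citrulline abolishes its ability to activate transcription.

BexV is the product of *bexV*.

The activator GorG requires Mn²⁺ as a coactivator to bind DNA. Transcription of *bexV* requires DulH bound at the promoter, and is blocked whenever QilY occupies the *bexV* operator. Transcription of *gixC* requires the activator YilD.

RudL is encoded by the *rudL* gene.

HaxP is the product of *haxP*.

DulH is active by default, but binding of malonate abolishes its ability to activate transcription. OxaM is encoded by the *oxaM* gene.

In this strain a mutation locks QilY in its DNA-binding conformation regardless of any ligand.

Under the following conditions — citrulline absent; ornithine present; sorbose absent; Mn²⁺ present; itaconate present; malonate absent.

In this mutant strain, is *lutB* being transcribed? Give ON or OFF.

Citrulline is absent, so VorQ is active.
Mn²⁺ is present, so GorG is active.
No repressor is bound and GorG is active, so *rudL* is transcribed.
So RudL is produced and active.
With repressor RudL bound, *haxP* is not transcribed.
So HaxP is not produced.
Itaconate is present, so KulX is active.
No repressor is bound and KulX is active, so *oxaM* is transcribed.
So OxaM is produced and active.
QilY is constitutively active in this strain.
Malonate is absent, so DulH is active.
With repressor QilY bound, *bexV* is not transcribed.
So BexV is not produced.
With repressor OxaM bound, *lutB* is not transcribed.

OFF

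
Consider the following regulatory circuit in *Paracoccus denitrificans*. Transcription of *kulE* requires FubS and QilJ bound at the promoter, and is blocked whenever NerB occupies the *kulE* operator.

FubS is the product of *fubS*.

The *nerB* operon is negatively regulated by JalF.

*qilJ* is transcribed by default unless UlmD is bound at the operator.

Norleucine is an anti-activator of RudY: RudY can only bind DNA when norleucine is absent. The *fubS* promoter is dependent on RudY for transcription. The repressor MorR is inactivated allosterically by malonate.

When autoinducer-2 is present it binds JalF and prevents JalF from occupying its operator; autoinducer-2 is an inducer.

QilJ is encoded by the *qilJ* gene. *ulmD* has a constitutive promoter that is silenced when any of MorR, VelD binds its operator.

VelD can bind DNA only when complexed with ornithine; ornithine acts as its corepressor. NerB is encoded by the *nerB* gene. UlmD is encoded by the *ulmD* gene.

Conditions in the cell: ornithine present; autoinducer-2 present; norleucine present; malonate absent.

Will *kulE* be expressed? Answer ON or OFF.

Norleucine is present, so RudY is inactive.
Required activator RudY is absent, so *fubS* is not transcribed.
So FubS is not produced.
Autoinducer-2 is present, so JalF is inactive.
With no repressor bound, *nerB* is transcribed.
So NerB is produced and active.
Malonate is absent, so MorR is active.
Ornithine is present, so VelD is active.
With repressor MorR bound, *ulmD* is not transcribed.
So UlmD is not produced.
With no repressor bound, *qilJ* is transcribed.
So QilJ is produced and active.
With repressor NerB bound, *kulE* is not transcribed.

OFF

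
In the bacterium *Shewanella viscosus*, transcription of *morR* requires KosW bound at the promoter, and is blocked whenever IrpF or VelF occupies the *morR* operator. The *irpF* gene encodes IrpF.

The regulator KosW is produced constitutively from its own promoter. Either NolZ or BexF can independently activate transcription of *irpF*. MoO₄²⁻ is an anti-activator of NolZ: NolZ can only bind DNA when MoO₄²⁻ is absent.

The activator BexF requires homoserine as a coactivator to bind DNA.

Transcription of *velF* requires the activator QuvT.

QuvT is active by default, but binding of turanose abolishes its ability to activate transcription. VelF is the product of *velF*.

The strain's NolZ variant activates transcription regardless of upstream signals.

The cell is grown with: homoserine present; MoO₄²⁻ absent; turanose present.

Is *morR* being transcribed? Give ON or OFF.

OFF

KosW is produced constitutively and is active.
NolZ is constitutively active in this strain.
Homoserine is present, so BexF is active.
Activator NolZ is present, so *irpF* is transcribed.
So IrpF is produced and active.
Turanose is present, so QuvT is inactive.
Required activator QuvT is absent, so *velF* is not transcribed.
So VelF is not produced.
With repressor IrpF bound, *morR* is not transcribed.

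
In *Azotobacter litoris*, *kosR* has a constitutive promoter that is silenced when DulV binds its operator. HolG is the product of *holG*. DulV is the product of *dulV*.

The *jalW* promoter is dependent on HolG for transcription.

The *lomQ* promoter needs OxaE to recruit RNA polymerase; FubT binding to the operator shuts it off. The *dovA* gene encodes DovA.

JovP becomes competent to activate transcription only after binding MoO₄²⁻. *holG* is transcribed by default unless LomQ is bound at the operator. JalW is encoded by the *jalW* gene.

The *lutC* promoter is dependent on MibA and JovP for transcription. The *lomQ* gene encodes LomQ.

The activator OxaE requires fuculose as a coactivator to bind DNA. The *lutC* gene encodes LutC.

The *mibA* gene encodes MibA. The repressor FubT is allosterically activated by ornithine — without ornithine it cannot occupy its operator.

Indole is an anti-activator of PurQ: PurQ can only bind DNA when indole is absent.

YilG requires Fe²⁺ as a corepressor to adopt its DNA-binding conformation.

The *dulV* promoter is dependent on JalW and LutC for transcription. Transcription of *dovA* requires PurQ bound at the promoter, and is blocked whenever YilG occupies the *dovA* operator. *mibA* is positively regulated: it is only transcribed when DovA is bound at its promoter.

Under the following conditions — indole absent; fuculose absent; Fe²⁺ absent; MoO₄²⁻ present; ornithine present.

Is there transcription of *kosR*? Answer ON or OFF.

Fuculose is absent, so OxaE is inactive.
Ornithine is present, so FubT is active.
With repressor FubT bound, *lomQ* is not transcribed.
So LomQ is not produced.
With no repressor bound, *holG* is transcribed.
So HolG is produced and active.
No repressor is bound and HolG is active, so *jalW* is transcribed.
So JalW is produced and active.
Fe²⁺ is absent, so YilG is inactive.
Indole is absent, so PurQ is active.
No repressor is bound and PurQ is active, so *dovA* is transcribed.
So DovA is produced and active.
No repressor is bound and DovA is active, so *mibA* is transcribed.
So MibA is produced and active.
MoO₄²⁻ is present, so JovP is active.
No repressor is bound and MibA and JovP are active, so *lutC* is transcribed.
So LutC is produced and active.
No repressor is bound and JalW and LutC are active, so *dulV* is transcribed.
So DulV is produced and active.
With repressor DulV bound, *kosR* is not transcribed.

OFF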